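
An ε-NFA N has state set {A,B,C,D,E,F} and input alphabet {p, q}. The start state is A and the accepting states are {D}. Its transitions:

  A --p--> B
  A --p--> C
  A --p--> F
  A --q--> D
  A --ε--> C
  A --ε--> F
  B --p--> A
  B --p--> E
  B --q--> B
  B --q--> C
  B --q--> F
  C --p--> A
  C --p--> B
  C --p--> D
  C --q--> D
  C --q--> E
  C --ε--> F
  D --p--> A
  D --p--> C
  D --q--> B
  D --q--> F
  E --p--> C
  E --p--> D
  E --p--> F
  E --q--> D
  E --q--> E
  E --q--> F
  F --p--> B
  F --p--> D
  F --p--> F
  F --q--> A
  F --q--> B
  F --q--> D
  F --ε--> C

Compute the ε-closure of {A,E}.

{A,C,E,F}

Begin with {A,E}.
A →ε {C,F}; add C, F.
ε-closure = {A,C,E,F}.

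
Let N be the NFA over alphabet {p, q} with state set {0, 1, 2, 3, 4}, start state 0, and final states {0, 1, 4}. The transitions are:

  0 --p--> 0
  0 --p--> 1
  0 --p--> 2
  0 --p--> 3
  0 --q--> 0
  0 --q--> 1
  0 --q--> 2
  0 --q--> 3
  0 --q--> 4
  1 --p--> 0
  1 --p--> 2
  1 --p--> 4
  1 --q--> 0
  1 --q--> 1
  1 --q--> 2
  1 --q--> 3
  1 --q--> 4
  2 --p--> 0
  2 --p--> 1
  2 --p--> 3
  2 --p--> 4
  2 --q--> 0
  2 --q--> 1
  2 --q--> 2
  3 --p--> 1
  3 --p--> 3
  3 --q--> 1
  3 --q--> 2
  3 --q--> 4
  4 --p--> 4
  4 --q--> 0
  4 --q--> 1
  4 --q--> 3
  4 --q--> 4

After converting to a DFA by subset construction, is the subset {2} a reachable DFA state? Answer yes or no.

no

Start state of the DFA: {0}.
{0} --p--> {0, 1, 2, 3}  [new]
{0} --q--> {0, 1, 2, 3, 4}  [new]
{0, 1, 2, 3} --p--> {0, 1, 2, 3, 4}  [seen]
{0, 1, 2, 3} --q--> {0, 1, 2, 3, 4}  [seen]
{0, 1, 2, 3, 4} --p--> {0, 1, 2, 3, 4}  [seen]
{0, 1, 2, 3, 4} --q--> {0, 1, 2, 3, 4}  [seen]
Reachable DFA states: {0}, {0, 1, 2, 3}, {0, 1, 2, 3, 4}.
{2} is not among them.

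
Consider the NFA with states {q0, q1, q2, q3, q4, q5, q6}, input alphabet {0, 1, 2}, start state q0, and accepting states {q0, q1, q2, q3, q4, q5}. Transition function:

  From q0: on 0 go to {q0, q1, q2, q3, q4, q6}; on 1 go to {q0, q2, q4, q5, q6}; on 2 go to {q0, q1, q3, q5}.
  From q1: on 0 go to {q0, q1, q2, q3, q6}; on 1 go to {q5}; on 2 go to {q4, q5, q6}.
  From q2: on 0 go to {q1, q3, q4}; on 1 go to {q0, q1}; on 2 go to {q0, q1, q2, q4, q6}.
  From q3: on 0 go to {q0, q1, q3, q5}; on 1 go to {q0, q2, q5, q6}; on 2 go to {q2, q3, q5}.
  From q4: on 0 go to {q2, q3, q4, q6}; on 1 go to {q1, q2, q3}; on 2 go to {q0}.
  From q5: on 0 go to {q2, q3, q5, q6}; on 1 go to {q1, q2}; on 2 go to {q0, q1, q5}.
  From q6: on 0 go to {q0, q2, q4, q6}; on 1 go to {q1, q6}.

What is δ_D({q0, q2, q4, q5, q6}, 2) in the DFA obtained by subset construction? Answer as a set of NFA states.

δ(q0,2) = {q0, q1, q3, q5}; δ(q2,2) = {q0, q1, q2, q4, q6}; δ(q4,2) = {q0}; δ(q5,2) = {q0, q1, q5}; δ(q6,2) = ∅.
Union: {q0, q1, q2, q3, q4, q5, q6}.

{q0, q1, q2, q3, q4, q5, q6}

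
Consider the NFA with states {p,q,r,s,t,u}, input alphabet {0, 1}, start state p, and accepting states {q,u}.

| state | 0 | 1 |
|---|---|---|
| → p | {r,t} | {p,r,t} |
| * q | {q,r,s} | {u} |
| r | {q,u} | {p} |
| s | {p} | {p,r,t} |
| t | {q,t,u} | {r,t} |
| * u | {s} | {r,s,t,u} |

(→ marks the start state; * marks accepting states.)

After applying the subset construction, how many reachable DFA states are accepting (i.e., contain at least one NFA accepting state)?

7

Start state of the DFA: {p}.
{p} --0--> {r,t}  [new]
{p} --1--> {p,r,t}  [new]
{r,t} --0--> {q,t,u}  [new]
{r,t} --1--> {p,r,t}  [seen]
{p,r,t} --0--> {q,r,t,u}  [new]
{p,r,t} --1--> {p,r,t}  [seen]
{q,t,u} --0--> {q,r,s,t,u}  [new]
{q,t,u} --1--> {r,s,t,u}  [new]
{q,r,t,u} --0--> {q,r,s,t,u}  [seen]
{q,r,t,u} --1--> {p,r,s,t,u}  [new]
{q,r,s,t,u} --0--> {p,q,r,s,t,u}  [new]
{q,r,s,t,u} --1--> {p,r,s,t,u}  [seen]
{r,s,t,u} --0--> {p,q,s,t,u}  [new]
{r,s,t,u} --1--> {p,r,s,t,u}  [seen]
{p,r,s,t,u} --0--> {p,q,r,s,t,u}  [seen]
{p,r,s,t,u} --1--> {p,r,s,t,u}  [seen]
{p,q,r,s,t,u} --0--> {p,q,r,s,t,u}  [seen]
{p,q,r,s,t,u} --1--> {p,r,s,t,u}  [seen]
{p,q,s,t,u} --0--> {p,q,r,s,t,u}  [seen]
{p,q,s,t,u} --1--> {p,r,s,t,u}  [seen]
Reachable DFA states: {p}, {r,t}, {p,r,t}, {q,t,u}, {q,r,t,u}, {q,r,s,t,u}, {r,s,t,u}, {p,r,s,t,u}, {p,q,r,s,t,u}, {p,q,s,t,u}.
Accepting DFA states (contain an NFA accepting state): {q,t,u}, {q,r,t,u}, {q,r,s,t,u}, {r,s,t,u}, {p,r,s,t,u}, {p,q,r,s,t,u}, {p,q,s,t,u}.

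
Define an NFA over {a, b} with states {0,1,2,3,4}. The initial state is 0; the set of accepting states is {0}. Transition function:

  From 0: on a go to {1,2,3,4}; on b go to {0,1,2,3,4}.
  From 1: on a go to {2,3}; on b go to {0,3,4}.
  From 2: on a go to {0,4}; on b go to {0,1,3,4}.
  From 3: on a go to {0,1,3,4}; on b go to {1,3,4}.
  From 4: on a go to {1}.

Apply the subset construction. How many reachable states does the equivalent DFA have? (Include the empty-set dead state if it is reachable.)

Start state of the DFA: {0}.
{0} --a--> {1,2,3,4}  [new]
{0} --b--> {0,1,2,3,4}  [new]
{1,2,3,4} --a--> {0,1,2,3,4}  [seen]
{1,2,3,4} --b--> {0,1,3,4}  [new]
{0,1,2,3,4} --a--> {0,1,2,3,4}  [seen]
{0,1,2,3,4} --b--> {0,1,2,3,4}  [seen]
{0,1,3,4} --a--> {0,1,2,3,4}  [seen]
{0,1,3,4} --b--> {0,1,2,3,4}  [seen]
Reachable DFA states: {0}, {1,2,3,4}, {0,1,2,3,4}, {0,1,3,4}.

4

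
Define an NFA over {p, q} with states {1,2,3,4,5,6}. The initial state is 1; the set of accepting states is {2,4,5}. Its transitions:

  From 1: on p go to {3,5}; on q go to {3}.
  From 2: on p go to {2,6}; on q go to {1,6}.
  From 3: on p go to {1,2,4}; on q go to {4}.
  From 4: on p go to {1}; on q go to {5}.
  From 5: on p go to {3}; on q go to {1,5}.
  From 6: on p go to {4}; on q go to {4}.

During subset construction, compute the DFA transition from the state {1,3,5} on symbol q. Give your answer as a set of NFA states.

{1,3,4,5}

δ(1,q) = {3}; δ(3,q) = {4}; δ(5,q) = {1,5}.
Union: {1,3,4,5}.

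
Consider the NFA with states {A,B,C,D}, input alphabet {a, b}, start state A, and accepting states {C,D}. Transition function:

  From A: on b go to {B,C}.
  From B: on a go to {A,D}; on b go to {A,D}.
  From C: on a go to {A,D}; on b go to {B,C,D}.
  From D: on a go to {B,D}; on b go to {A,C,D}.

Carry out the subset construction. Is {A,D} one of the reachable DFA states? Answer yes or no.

yes

Start state of the DFA: {A}.
{A} --a--> ∅  [new]
{A} --b--> {B,C}  [new]
∅ --a--> ∅  [seen]
∅ --b--> ∅  [seen]
{B,C} --a--> {A,D}  [new]
{B,C} --b--> {A,B,C,D}  [new]
{A,D} --a--> {B,D}  [new]
{A,D} --b--> {A,B,C,D}  [seen]
{A,B,C,D} --a--> {A,B,D}  [new]
{A,B,C,D} --b--> {A,B,C,D}  [seen]
{B,D} --a--> {A,B,D}  [seen]
{B,D} --b--> {A,C,D}  [new]
{A,B,D} --a--> {A,B,D}  [seen]
{A,B,D} --b--> {A,B,C,D}  [seen]
{A,C,D} --a--> {A,B,D}  [seen]
{A,C,D} --b--> {A,B,C,D}  [seen]
Reachable DFA states: {A}, ∅, {B,C}, {A,D}, {A,B,C,D}, {B,D}, {A,B,D}, {A,C,D}.
{A,D} is among them.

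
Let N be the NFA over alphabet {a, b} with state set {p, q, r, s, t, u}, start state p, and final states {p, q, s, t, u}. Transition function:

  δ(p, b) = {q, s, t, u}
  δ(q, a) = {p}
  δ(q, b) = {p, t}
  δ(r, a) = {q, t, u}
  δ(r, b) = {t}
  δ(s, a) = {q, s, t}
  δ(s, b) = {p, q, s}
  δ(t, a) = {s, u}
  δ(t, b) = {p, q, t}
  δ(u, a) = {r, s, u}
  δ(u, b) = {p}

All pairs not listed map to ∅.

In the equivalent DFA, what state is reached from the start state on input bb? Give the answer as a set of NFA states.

{p, q, s, t}

Start: {p}.
δ(p,b) = {q, s, t, u}.
Union: {q, s, t, u}.
After b: {q, s, t, u}.
δ(q,b) = {p, t}; δ(s,b) = {p, q, s}; δ(t,b) = {p, q, t}; δ(u,b) = {p}.
Union: {p, q, s, t}.
After b: {p, q, s, t}.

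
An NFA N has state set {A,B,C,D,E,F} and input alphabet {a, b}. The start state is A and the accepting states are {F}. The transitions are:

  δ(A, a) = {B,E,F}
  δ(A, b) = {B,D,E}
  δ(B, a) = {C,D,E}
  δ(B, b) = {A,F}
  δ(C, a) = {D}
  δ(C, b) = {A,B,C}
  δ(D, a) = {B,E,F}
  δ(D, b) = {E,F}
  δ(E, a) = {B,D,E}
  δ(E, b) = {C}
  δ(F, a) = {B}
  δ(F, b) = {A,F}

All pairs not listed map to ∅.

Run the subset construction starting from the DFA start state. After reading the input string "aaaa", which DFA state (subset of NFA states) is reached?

{B,C,D,E,F}

Start: {A}.
δ(A,a) = {B,E,F}.
Union: {B,E,F}.
After a: {B,E,F}.
δ(B,a) = {C,D,E}; δ(E,a) = {B,D,E}; δ(F,a) = {B}.
Union: {B,C,D,E}.
After a: {B,C,D,E}.
δ(B,a) = {C,D,E}; δ(C,a) = {D}; δ(D,a) = {B,E,F}; δ(E,a) = {B,D,E}.
Union: {B,C,D,E,F}.
After a: {B,C,D,E,F}.
δ(B,a) = {C,D,E}; δ(C,a) = {D}; δ(D,a) = {B,E,F}; δ(E,a) = {B,D,E}; δ(F,a) = {B}.
Union: {B,C,D,E,F}.
After a: {B,C,D,E,F}.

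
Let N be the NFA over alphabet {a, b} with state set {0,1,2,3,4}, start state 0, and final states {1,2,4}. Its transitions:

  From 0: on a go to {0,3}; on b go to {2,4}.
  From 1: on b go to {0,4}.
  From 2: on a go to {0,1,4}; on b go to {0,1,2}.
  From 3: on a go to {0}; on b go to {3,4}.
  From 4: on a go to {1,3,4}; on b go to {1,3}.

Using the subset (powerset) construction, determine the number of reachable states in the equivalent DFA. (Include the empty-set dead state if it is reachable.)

Start state of the DFA: {0}.
{0} --a--> {0,3}  [new]
{0} --b--> {2,4}  [new]
{0,3} --a--> {0,3}  [seen]
{0,3} --b--> {2,3,4}  [new]
{2,4} --a--> {0,1,3,4}  [new]
{2,4} --b--> {0,1,2,3}  [new]
{2,3,4} --a--> {0,1,3,4}  [seen]
{2,3,4} --b--> {0,1,2,3,4}  [new]
{0,1,3,4} --a--> {0,1,3,4}  [seen]
{0,1,3,4} --b--> {0,1,2,3,4}  [seen]
{0,1,2,3} --a--> {0,1,3,4}  [seen]
{0,1,2,3} --b--> {0,1,2,3,4}  [seen]
{0,1,2,3,4} --a--> {0,1,3,4}  [seen]
{0,1,2,3,4} --b--> {0,1,2,3,4}  [seen]
Reachable DFA states: {0}, {0,3}, {2,4}, {2,3,4}, {0,1,3,4}, {0,1,2,3}, {0,1,2,3,4}.

7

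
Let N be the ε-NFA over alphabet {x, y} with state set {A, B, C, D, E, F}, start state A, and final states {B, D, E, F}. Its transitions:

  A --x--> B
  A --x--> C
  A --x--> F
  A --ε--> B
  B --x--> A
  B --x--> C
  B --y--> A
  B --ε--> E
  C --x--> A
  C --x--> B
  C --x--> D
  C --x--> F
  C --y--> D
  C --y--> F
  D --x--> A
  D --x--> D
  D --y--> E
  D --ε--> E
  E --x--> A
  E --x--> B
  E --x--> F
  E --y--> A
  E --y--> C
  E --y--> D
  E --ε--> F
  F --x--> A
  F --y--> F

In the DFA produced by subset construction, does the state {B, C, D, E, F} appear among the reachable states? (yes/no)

no

Start state of the DFA: {A, B, E, F} (ε-closure of the NFA start).
{A, B, E, F} --x--> {A, B, C, E, F}  [new]
{A, B, E, F} --y--> {A, B, C, D, E, F}  [new]
{A, B, C, E, F} --x--> {A, B, C, D, E, F}  [seen]
{A, B, C, E, F} --y--> {A, B, C, D, E, F}  [seen]
{A, B, C, D, E, F} --x--> {A, B, C, D, E, F}  [seen]
{A, B, C, D, E, F} --y--> {A, B, C, D, E, F}  [seen]
Reachable DFA states: {A, B, E, F}, {A, B, C, E, F}, {A, B, C, D, E, F}.
{B, C, D, E, F} is not among them.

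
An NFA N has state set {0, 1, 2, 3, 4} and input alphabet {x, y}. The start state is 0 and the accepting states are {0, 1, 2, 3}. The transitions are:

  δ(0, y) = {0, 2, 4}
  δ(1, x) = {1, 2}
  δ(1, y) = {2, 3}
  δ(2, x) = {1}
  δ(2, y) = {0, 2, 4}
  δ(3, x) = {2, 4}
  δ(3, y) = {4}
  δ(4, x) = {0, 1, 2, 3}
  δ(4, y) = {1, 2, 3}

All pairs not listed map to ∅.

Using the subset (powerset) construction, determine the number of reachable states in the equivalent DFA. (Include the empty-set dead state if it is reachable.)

Start state of the DFA: {0}.
{0} --x--> ∅  [new]
{0} --y--> {0, 2, 4}  [new]
∅ --x--> ∅  [seen]
∅ --y--> ∅  [seen]
{0, 2, 4} --x--> {0, 1, 2, 3}  [new]
{0, 2, 4} --y--> {0, 1, 2, 3, 4}  [new]
{0, 1, 2, 3} --x--> {1, 2, 4}  [new]
{0, 1, 2, 3} --y--> {0, 2, 3, 4}  [new]
{0, 1, 2, 3, 4} --x--> {0, 1, 2, 3, 4}  [seen]
{0, 1, 2, 3, 4} --y--> {0, 1, 2, 3, 4}  [seen]
{1, 2, 4} --x--> {0, 1, 2, 3}  [seen]
{1, 2, 4} --y--> {0, 1, 2, 3, 4}  [seen]
{0, 2, 3, 4} --x--> {0, 1, 2, 3, 4}  [seen]
{0, 2, 3, 4} --y--> {0, 1, 2, 3, 4}  [seen]
Reachable DFA states: {0}, ∅, {0, 2, 4}, {0, 1, 2, 3}, {0, 1, 2, 3, 4}, {1, 2, 4}, {0, 2, 3, 4}.

7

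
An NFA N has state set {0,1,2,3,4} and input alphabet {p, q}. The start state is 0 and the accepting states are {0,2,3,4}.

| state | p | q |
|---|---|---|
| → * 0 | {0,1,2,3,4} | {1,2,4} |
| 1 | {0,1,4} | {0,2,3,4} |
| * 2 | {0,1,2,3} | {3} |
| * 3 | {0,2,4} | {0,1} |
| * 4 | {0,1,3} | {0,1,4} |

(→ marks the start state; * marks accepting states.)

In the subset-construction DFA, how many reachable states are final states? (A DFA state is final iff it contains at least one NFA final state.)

3

Start state of the DFA: {0}.
{0} --p--> {0,1,2,3,4}  [new]
{0} --q--> {1,2,4}  [new]
{0,1,2,3,4} --p--> {0,1,2,3,4}  [seen]
{0,1,2,3,4} --q--> {0,1,2,3,4}  [seen]
{1,2,4} --p--> {0,1,2,3,4}  [seen]
{1,2,4} --q--> {0,1,2,3,4}  [seen]
Reachable DFA states: {0}, {0,1,2,3,4}, {1,2,4}.
Accepting DFA states (contain an NFA accepting state): {0}, {0,1,2,3,4}, {1,2,4}.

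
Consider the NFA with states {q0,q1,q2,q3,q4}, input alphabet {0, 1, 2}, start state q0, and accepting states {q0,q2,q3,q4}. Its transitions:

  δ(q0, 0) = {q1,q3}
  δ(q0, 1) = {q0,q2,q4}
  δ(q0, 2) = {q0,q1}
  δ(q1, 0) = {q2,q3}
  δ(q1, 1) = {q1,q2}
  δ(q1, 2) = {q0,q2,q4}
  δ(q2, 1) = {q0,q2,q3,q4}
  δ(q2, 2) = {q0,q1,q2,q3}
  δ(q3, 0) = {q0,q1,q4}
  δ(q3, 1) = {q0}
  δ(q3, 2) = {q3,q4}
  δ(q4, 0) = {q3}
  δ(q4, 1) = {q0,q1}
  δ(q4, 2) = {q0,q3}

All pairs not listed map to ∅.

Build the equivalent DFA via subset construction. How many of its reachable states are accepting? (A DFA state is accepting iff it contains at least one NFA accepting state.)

Start state of the DFA: {q0}.
{q0} --0--> {q1,q3}  [new]
{q0} --1--> {q0,q2,q4}  [new]
{q0} --2--> {q0,q1}  [new]
{q1,q3} --0--> {q0,q1,q2,q3,q4}  [new]
{q1,q3} --1--> {q0,q1,q2}  [new]
{q1,q3} --2--> {q0,q2,q3,q4}  [new]
{q0,q2,q4} --0--> {q1,q3}  [seen]
{q0,q2,q4} --1--> {q0,q1,q2,q3,q4}  [seen]
{q0,q2,q4} --2--> {q0,q1,q2,q3}  [new]
{q0,q1} --0--> {q1,q2,q3}  [new]
{q0,q1} --1--> {q0,q1,q2,q4}  [new]
{q0,q1} --2--> {q0,q1,q2,q4}  [seen]
{q0,q1,q2,q3,q4} --0--> {q0,q1,q2,q3,q4}  [seen]
{q0,q1,q2,q3,q4} --1--> {q0,q1,q2,q3,q4}  [seen]
{q0,q1,q2,q3,q4} --2--> {q0,q1,q2,q3,q4}  [seen]
{q0,q1,q2} --0--> {q1,q2,q3}  [seen]
{q0,q1,q2} --1--> {q0,q1,q2,q3,q4}  [seen]
{q0,q1,q2} --2--> {q0,q1,q2,q3,q4}  [seen]
{q0,q2,q3,q4} --0--> {q0,q1,q3,q4}  [new]
{q0,q2,q3,q4} --1--> {q0,q1,q2,q3,q4}  [seen]
{q0,q2,q3,q4} --2--> {q0,q1,q2,q3,q4}  [seen]
{q0,q1,q2,q3} --0--> {q0,q1,q2,q3,q4}  [seen]
{q0,q1,q2,q3} --1--> {q0,q1,q2,q3,q4}  [seen]
{q0,q1,q2,q3} --2--> {q0,q1,q2,q3,q4}  [seen]
{q1,q2,q3} --0--> {q0,q1,q2,q3,q4}  [seen]
{q1,q2,q3} --1--> {q0,q1,q2,q3,q4}  [seen]
{q1,q2,q3} --2--> {q0,q1,q2,q3,q4}  [seen]
{q0,q1,q2,q4} --0--> {q1,q2,q3}  [seen]
{q0,q1,q2,q4} --1--> {q0,q1,q2,q3,q4}  [seen]
{q0,q1,q2,q4} --2--> {q0,q1,q2,q3,q4}  [seen]
{q0,q1,q3,q4} --0--> {q0,q1,q2,q3,q4}  [seen]
{q0,q1,q3,q4} --1--> {q0,q1,q2,q4}  [seen]
{q0,q1,q3,q4} --2--> {q0,q1,q2,q3,q4}  [seen]
Reachable DFA states: {q0}, {q1,q3}, {q0,q2,q4}, {q0,q1}, {q0,q1,q2,q3,q4}, {q0,q1,q2}, {q0,q2,q3,q4}, {q0,q1,q2,q3}, {q1,q2,q3}, {q0,q1,q2,q4}, {q0,q1,q3,q4}.
Accepting DFA states (contain an NFA accepting state): {q0}, {q1,q3}, {q0,q2,q4}, {q0,q1}, {q0,q1,q2,q3,q4}, {q0,q1,q2}, {q0,q2,q3,q4}, {q0,q1,q2,q3}, {q1,q2,q3}, {q0,q1,q2,q4}, {q0,q1,q3,q4}.

11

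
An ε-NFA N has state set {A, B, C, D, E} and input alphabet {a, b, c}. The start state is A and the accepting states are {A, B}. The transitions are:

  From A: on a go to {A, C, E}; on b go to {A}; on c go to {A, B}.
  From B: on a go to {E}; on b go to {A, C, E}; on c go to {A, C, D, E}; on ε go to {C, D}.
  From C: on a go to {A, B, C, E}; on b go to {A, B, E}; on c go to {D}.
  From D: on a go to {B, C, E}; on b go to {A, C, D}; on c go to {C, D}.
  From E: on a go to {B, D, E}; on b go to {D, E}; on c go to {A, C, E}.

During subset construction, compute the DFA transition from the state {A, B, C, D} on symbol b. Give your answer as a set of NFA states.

δ(A,b) = {A}; δ(B,b) = {A, C, E}; δ(C,b) = {A, B, E}; δ(D,b) = {A, C, D}.
Union: {A, B, C, D, E}.

{A, B, C, D, E}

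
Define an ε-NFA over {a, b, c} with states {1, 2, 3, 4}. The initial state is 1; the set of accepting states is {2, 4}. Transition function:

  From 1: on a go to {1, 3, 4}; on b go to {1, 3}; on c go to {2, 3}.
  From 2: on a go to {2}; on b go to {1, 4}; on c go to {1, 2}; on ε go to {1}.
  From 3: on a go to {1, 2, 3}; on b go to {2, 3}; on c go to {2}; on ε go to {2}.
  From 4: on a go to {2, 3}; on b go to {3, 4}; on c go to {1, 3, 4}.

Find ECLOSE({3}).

{1, 2, 3}

Begin with {3}.
3 →ε {2}; add 2.
2 →ε {1}; add 1.
ε-closure = {1, 2, 3}.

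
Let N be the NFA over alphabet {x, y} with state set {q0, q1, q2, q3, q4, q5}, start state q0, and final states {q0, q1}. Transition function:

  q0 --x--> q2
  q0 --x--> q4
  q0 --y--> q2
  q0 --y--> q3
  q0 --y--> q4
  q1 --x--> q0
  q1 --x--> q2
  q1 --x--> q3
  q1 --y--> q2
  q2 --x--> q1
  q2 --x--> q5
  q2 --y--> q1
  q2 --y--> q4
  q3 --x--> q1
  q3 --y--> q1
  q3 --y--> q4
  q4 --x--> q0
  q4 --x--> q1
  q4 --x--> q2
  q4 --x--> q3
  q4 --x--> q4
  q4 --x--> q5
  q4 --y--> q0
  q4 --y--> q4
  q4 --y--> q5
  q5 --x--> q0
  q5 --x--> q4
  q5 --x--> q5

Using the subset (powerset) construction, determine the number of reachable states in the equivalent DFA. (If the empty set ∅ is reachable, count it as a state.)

Start state of the DFA: {q0}.
{q0} --x--> {q2, q4}  [new]
{q0} --y--> {q2, q3, q4}  [new]
{q2, q4} --x--> {q0, q1, q2, q3, q4, q5}  [new]
{q2, q4} --y--> {q0, q1, q4, q5}  [new]
{q2, q3, q4} --x--> {q0, q1, q2, q3, q4, q5}  [seen]
{q2, q3, q4} --y--> {q0, q1, q4, q5}  [seen]
{q0, q1, q2, q3, q4, q5} --x--> {q0, q1, q2, q3, q4, q5}  [seen]
{q0, q1, q2, q3, q4, q5} --y--> {q0, q1, q2, q3, q4, q5}  [seen]
{q0, q1, q4, q5} --x--> {q0, q1, q2, q3, q4, q5}  [seen]
{q0, q1, q4, q5} --y--> {q0, q2, q3, q4, q5}  [new]
{q0, q2, q3, q4, q5} --x--> {q0, q1, q2, q3, q4, q5}  [seen]
{q0, q2, q3, q4, q5} --y--> {q0, q1, q2, q3, q4, q5}  [seen]
Reachable DFA states: {q0}, {q2, q4}, {q2, q3, q4}, {q0, q1, q2, q3, q4, q5}, {q0, q1, q4, q5}, {q0, q2, q3, q4, q5}.

6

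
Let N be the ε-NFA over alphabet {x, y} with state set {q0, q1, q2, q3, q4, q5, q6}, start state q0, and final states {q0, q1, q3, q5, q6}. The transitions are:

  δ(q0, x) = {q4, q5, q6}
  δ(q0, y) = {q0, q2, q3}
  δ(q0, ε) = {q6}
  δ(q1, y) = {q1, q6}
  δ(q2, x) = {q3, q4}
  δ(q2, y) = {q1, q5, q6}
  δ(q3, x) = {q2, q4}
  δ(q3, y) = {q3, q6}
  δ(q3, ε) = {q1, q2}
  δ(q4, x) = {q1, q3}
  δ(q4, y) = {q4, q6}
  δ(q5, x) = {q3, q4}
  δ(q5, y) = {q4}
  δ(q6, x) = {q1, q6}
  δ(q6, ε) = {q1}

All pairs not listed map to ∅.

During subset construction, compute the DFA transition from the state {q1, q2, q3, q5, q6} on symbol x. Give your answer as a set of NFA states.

δ(q1,x) = ∅; δ(q2,x) = {q3, q4}; δ(q3,x) = {q2, q4}; δ(q5,x) = {q3, q4}; δ(q6,x) = {q1, q6}.
Union: {q1, q2, q3, q4, q6}.

{q1, q2, q3, q4, q6}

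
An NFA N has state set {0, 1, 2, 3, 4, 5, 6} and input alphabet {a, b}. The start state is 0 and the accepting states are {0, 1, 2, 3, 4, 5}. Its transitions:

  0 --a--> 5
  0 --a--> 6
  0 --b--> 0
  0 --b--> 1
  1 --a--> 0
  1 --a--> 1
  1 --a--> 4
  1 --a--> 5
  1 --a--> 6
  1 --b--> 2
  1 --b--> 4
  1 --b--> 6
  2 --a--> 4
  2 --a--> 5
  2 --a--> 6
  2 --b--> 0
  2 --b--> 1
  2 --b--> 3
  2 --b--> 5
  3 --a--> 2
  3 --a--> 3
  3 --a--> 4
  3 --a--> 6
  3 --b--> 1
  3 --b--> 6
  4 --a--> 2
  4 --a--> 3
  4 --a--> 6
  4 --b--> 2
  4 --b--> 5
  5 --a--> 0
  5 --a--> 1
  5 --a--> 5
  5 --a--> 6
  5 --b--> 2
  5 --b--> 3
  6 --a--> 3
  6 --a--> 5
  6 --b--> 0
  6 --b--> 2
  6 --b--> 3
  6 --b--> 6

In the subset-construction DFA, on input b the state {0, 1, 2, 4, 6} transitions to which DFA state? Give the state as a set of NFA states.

δ(0,b) = {0, 1}; δ(1,b) = {2, 4, 6}; δ(2,b) = {0, 1, 3, 5}; δ(4,b) = {2, 5}; δ(6,b) = {0, 2, 3, 6}.
Union: {0, 1, 2, 3, 4, 5, 6}.

{0, 1, 2, 3, 4, 5, 6}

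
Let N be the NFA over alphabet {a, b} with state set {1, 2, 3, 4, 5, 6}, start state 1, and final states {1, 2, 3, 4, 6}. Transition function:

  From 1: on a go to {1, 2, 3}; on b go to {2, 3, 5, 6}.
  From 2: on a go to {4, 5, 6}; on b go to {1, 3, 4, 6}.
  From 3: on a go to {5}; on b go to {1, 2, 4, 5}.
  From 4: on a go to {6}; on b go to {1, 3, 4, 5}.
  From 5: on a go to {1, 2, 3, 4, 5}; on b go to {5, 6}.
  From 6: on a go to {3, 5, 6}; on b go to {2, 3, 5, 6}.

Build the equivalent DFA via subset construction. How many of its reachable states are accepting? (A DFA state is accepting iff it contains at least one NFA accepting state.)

Start state of the DFA: {1}.
{1} --a--> {1, 2, 3}  [new]
{1} --b--> {2, 3, 5, 6}  [new]
{1, 2, 3} --a--> {1, 2, 3, 4, 5, 6}  [new]
{1, 2, 3} --b--> {1, 2, 3, 4, 5, 6}  [seen]
{2, 3, 5, 6} --a--> {1, 2, 3, 4, 5, 6}  [seen]
{2, 3, 5, 6} --b--> {1, 2, 3, 4, 5, 6}  [seen]
{1, 2, 3, 4, 5, 6} --a--> {1, 2, 3, 4, 5, 6}  [seen]
{1, 2, 3, 4, 5, 6} --b--> {1, 2, 3, 4, 5, 6}  [seen]
Reachable DFA states: {1}, {1, 2, 3}, {2, 3, 5, 6}, {1, 2, 3, 4, 5, 6}.
Accepting DFA states (contain an NFA accepting state): {1}, {1, 2, 3}, {2, 3, 5, 6}, {1, 2, 3, 4, 5, 6}.

4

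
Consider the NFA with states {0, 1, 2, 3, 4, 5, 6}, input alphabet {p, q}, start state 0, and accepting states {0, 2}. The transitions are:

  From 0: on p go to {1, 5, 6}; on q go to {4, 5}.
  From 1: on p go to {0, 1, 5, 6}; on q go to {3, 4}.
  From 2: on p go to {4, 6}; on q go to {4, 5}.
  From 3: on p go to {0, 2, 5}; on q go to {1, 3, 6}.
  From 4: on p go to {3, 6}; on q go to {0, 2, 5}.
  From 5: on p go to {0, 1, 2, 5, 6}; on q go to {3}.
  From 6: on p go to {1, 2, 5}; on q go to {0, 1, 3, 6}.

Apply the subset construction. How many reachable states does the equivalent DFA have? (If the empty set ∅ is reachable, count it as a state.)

11

Start state of the DFA: {0}.
{0} --p--> {1, 5, 6}  [new]
{0} --q--> {4, 5}  [new]
{1, 5, 6} --p--> {0, 1, 2, 5, 6}  [new]
{1, 5, 6} --q--> {0, 1, 3, 4, 6}  [new]
{4, 5} --p--> {0, 1, 2, 3, 5, 6}  [new]
{4, 5} --q--> {0, 2, 3, 5}  [new]
{0, 1, 2, 5, 6} --p--> {0, 1, 2, 4, 5, 6}  [new]
{0, 1, 2, 5, 6} --q--> {0, 1, 3, 4, 5, 6}  [new]
{0, 1, 3, 4, 6} --p--> {0, 1, 2, 3, 5, 6}  [seen]
{0, 1, 3, 4, 6} --q--> {0, 1, 2, 3, 4, 5, 6}  [new]
{0, 1, 2, 3, 5, 6} --p--> {0, 1, 2, 4, 5, 6}  [seen]
{0, 1, 2, 3, 5, 6} --q--> {0, 1, 3, 4, 5, 6}  [seen]
{0, 2, 3, 5} --p--> {0, 1, 2, 4, 5, 6}  [seen]
{0, 2, 3, 5} --q--> {1, 3, 4, 5, 6}  [new]
{0, 1, 2, 4, 5, 6} --p--> {0, 1, 2, 3, 4, 5, 6}  [seen]
{0, 1, 2, 4, 5, 6} --q--> {0, 1, 2, 3, 4, 5, 6}  [seen]
{0, 1, 3, 4, 5, 6} --p--> {0, 1, 2, 3, 5, 6}  [seen]
{0, 1, 3, 4, 5, 6} --q--> {0, 1, 2, 3, 4, 5, 6}  [seen]
{0, 1, 2, 3, 4, 5, 6} --p--> {0, 1, 2, 3, 4, 5, 6}  [seen]
{0, 1, 2, 3, 4, 5, 6} --q--> {0, 1, 2, 3, 4, 5, 6}  [seen]
{1, 3, 4, 5, 6} --p--> {0, 1, 2, 3, 5, 6}  [seen]
{1, 3, 4, 5, 6} --q--> {0, 1, 2, 3, 4, 5, 6}  [seen]
Reachable DFA states: {0}, {1, 5, 6}, {4, 5}, {0, 1, 2, 5, 6}, {0, 1, 3, 4, 6}, {0, 1, 2, 3, 5, 6}, {0, 2, 3, 5}, {0, 1, 2, 4, 5, 6}, {0, 1, 3, 4, 5, 6}, {0, 1, 2, 3, 4, 5, 6}, {1, 3, 4, 5, 6}.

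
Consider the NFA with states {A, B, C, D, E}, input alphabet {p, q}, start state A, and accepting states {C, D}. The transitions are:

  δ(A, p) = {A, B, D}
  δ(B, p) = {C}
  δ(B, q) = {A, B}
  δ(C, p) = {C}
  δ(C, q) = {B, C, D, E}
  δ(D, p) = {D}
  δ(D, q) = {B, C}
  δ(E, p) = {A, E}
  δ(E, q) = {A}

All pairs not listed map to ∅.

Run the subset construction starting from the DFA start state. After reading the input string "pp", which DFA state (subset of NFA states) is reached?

Start: {A}.
δ(A,p) = {A, B, D}.
Union: {A, B, D}.
After p: {A, B, D}.
δ(A,p) = {A, B, D}; δ(B,p) = {C}; δ(D,p) = {D}.
Union: {A, B, C, D}.
After p: {A, B, C, D}.

{A, B, C, D}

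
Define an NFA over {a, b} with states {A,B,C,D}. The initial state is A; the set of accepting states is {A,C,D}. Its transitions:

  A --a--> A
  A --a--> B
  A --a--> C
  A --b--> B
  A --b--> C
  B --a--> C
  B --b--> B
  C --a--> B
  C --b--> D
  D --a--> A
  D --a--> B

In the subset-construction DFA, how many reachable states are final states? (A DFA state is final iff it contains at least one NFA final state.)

Start state of the DFA: {A}.
{A} --a--> {A,B,C}  [new]
{A} --b--> {B,C}  [new]
{A,B,C} --a--> {A,B,C}  [seen]
{A,B,C} --b--> {B,C,D}  [new]
{B,C} --a--> {B,C}  [seen]
{B,C} --b--> {B,D}  [new]
{B,C,D} --a--> {A,B,C}  [seen]
{B,C,D} --b--> {B,D}  [seen]
{B,D} --a--> {A,B,C}  [seen]
{B,D} --b--> {B}  [new]
{B} --a--> {C}  [new]
{B} --b--> {B}  [seen]
{C} --a--> {B}  [seen]
{C} --b--> {D}  [new]
{D} --a--> {A,B}  [new]
{D} --b--> ∅  [new]
{A,B} --a--> {A,B,C}  [seen]
{A,B} --b--> {B,C}  [seen]
∅ --a--> ∅  [seen]
∅ --b--> ∅  [seen]
Reachable DFA states: {A}, {A,B,C}, {B,C}, {B,C,D}, {B,D}, {B}, {C}, {D}, {A,B}, ∅.
Accepting DFA states (contain an NFA accepting state): {A}, {A,B,C}, {B,C}, {B,C,D}, {B,D}, {C}, {D}, {A,B}.

8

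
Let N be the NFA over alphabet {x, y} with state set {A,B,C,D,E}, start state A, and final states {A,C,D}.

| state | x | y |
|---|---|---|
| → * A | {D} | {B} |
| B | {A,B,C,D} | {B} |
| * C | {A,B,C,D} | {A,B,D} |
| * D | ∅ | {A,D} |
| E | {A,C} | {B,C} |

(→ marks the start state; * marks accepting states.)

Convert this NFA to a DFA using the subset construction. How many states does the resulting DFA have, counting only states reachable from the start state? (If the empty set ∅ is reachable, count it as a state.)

Start state of the DFA: {A}.
{A} --x--> {D}  [new]
{A} --y--> {B}  [new]
{D} --x--> ∅  [new]
{D} --y--> {A,D}  [new]
{B} --x--> {A,B,C,D}  [new]
{B} --y--> {B}  [seen]
∅ --x--> ∅  [seen]
∅ --y--> ∅  [seen]
{A,D} --x--> {D}  [seen]
{A,D} --y--> {A,B,D}  [new]
{A,B,C,D} --x--> {A,B,C,D}  [seen]
{A,B,C,D} --y--> {A,B,D}  [seen]
{A,B,D} --x--> {A,B,C,D}  [seen]
{A,B,D} --y--> {A,B,D}  [seen]
Reachable DFA states: {A}, {D}, {B}, ∅, {A,D}, {A,B,C,D}, {A,B,D}.

7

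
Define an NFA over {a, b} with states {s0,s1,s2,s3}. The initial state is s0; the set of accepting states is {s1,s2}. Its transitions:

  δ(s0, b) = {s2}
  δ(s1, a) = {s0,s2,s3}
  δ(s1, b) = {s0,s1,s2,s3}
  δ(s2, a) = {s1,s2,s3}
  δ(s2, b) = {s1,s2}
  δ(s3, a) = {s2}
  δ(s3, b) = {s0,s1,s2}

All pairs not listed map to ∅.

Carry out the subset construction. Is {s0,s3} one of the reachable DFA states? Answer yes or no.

no

Start state of the DFA: {s0}.
{s0} --a--> ∅  [new]
{s0} --b--> {s2}  [new]
∅ --a--> ∅  [seen]
∅ --b--> ∅  [seen]
{s2} --a--> {s1,s2,s3}  [new]
{s2} --b--> {s1,s2}  [new]
{s1,s2,s3} --a--> {s0,s1,s2,s3}  [new]
{s1,s2,s3} --b--> {s0,s1,s2,s3}  [seen]
{s1,s2} --a--> {s0,s1,s2,s3}  [seen]
{s1,s2} --b--> {s0,s1,s2,s3}  [seen]
{s0,s1,s2,s3} --a--> {s0,s1,s2,s3}  [seen]
{s0,s1,s2,s3} --b--> {s0,s1,s2,s3}  [seen]
Reachable DFA states: {s0}, ∅, {s2}, {s1,s2,s3}, {s1,s2}, {s0,s1,s2,s3}.
{s0,s3} is not among them.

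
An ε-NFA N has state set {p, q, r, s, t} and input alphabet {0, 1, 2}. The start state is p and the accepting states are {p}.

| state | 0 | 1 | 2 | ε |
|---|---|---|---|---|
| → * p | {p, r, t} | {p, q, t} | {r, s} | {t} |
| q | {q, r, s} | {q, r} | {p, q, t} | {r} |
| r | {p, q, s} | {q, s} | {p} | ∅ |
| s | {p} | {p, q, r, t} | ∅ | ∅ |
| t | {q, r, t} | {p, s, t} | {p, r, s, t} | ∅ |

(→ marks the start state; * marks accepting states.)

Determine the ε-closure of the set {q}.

Begin with {q}.
q →ε {r}; add r.
ε-closure = {q, r}.

{q, r}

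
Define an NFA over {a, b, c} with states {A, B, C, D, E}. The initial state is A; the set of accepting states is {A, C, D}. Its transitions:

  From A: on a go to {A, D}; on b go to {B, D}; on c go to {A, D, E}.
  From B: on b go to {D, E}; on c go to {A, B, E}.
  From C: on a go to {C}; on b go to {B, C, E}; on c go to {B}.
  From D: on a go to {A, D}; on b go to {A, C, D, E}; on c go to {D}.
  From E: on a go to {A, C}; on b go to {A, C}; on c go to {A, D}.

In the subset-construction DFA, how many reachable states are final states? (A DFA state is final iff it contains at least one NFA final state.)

Start state of the DFA: {A}.
{A} --a--> {A, D}  [new]
{A} --b--> {B, D}  [new]
{A} --c--> {A, D, E}  [new]
{A, D} --a--> {A, D}  [seen]
{A, D} --b--> {A, B, C, D, E}  [new]
{A, D} --c--> {A, D, E}  [seen]
{B, D} --a--> {A, D}  [seen]
{B, D} --b--> {A, C, D, E}  [new]
{B, D} --c--> {A, B, D, E}  [new]
{A, D, E} --a--> {A, C, D}  [new]
{A, D, E} --b--> {A, B, C, D, E}  [seen]
{A, D, E} --c--> {A, D, E}  [seen]
{A, B, C, D, E} --a--> {A, C, D}  [seen]
{A, B, C, D, E} --b--> {A, B, C, D, E}  [seen]
{A, B, C, D, E} --c--> {A, B, D, E}  [seen]
{A, C, D, E} --a--> {A, C, D}  [seen]
{A, C, D, E} --b--> {A, B, C, D, E}  [seen]
{A, C, D, E} --c--> {A, B, D, E}  [seen]
{A, B, D, E} --a--> {A, C, D}  [seen]
{A, B, D, E} --b--> {A, B, C, D, E}  [seen]
{A, B, D, E} --c--> {A, B, D, E}  [seen]
{A, C, D} --a--> {A, C, D}  [seen]
{A, C, D} --b--> {A, B, C, D, E}  [seen]
{A, C, D} --c--> {A, B, D, E}  [seen]
Reachable DFA states: {A}, {A, D}, {B, D}, {A, D, E}, {A, B, C, D, E}, {A, C, D, E}, {A, B, D, E}, {A, C, D}.
Accepting DFA states (contain an NFA accepting state): {A}, {A, D}, {B, D}, {A, D, E}, {A, B, C, D, E}, {A, C, D, E}, {A, B, D, E}, {A, C, D}.

8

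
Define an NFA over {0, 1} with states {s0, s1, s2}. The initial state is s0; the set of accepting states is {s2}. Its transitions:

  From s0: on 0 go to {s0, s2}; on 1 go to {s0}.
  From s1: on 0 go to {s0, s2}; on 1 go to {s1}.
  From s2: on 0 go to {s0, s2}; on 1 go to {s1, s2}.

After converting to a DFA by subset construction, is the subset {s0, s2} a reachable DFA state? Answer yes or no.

Start state of the DFA: {s0}.
{s0} --0--> {s0, s2}  [new]
{s0} --1--> {s0}  [seen]
{s0, s2} --0--> {s0, s2}  [seen]
{s0, s2} --1--> {s0, s1, s2}  [new]
{s0, s1, s2} --0--> {s0, s2}  [seen]
{s0, s1, s2} --1--> {s0, s1, s2}  [seen]
Reachable DFA states: {s0}, {s0, s2}, {s0, s1, s2}.
{s0, s2} is among them.

yes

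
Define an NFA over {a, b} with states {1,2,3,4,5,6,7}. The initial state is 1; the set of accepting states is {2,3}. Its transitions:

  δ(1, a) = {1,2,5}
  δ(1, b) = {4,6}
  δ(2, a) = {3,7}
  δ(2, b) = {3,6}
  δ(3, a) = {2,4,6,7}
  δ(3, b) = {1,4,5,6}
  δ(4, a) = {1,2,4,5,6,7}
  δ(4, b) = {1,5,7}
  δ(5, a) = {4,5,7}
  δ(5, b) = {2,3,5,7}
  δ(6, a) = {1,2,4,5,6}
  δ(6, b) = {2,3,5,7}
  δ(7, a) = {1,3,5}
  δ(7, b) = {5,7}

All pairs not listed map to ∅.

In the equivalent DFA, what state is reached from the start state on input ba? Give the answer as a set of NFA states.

Start: {1}.
δ(1,b) = {4,6}.
Union: {4,6}.
After b: {4,6}.
δ(4,a) = {1,2,4,5,6,7}; δ(6,a) = {1,2,4,5,6}.
Union: {1,2,4,5,6,7}.
After a: {1,2,4,5,6,7}.

{1,2,4,5,6,7}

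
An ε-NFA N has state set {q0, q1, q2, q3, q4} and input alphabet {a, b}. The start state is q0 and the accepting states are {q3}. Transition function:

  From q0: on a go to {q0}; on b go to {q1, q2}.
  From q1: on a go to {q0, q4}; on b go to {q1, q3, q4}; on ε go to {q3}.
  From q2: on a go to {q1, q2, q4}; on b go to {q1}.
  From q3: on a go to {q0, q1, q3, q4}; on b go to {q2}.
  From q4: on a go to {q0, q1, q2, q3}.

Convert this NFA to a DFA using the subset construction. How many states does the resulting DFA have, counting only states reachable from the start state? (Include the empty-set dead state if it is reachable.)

4

Start state of the DFA: {q0} (ε-closure of the NFA start).
{q0} --a--> {q0}  [seen]
{q0} --b--> {q1, q2, q3}  [new]
{q1, q2, q3} --a--> {q0, q1, q2, q3, q4}  [new]
{q1, q2, q3} --b--> {q1, q2, q3, q4}  [new]
{q0, q1, q2, q3, q4} --a--> {q0, q1, q2, q3, q4}  [seen]
{q0, q1, q2, q3, q4} --b--> {q1, q2, q3, q4}  [seen]
{q1, q2, q3, q4} --a--> {q0, q1, q2, q3, q4}  [seen]
{q1, q2, q3, q4} --b--> {q1, q2, q3, q4}  [seen]
Reachable DFA states: {q0}, {q1, q2, q3}, {q0, q1, q2, q3, q4}, {q1, q2, q3, q4}.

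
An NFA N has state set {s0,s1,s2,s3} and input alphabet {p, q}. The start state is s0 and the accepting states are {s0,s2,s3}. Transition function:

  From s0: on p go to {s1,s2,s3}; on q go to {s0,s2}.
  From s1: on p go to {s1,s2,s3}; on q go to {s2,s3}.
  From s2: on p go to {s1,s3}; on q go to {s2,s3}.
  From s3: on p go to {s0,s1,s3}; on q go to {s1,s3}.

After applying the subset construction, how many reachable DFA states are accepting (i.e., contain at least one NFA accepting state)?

5

Start state of the DFA: {s0}.
{s0} --p--> {s1,s2,s3}  [new]
{s0} --q--> {s0,s2}  [new]
{s1,s2,s3} --p--> {s0,s1,s2,s3}  [new]
{s1,s2,s3} --q--> {s1,s2,s3}  [seen]
{s0,s2} --p--> {s1,s2,s3}  [seen]
{s0,s2} --q--> {s0,s2,s3}  [new]
{s0,s1,s2,s3} --p--> {s0,s1,s2,s3}  [seen]
{s0,s1,s2,s3} --q--> {s0,s1,s2,s3}  [seen]
{s0,s2,s3} --p--> {s0,s1,s2,s3}  [seen]
{s0,s2,s3} --q--> {s0,s1,s2,s3}  [seen]
Reachable DFA states: {s0}, {s1,s2,s3}, {s0,s2}, {s0,s1,s2,s3}, {s0,s2,s3}.
Accepting DFA states (contain an NFA accepting state): {s0}, {s1,s2,s3}, {s0,s2}, {s0,s1,s2,s3}, {s0,s2,s3}.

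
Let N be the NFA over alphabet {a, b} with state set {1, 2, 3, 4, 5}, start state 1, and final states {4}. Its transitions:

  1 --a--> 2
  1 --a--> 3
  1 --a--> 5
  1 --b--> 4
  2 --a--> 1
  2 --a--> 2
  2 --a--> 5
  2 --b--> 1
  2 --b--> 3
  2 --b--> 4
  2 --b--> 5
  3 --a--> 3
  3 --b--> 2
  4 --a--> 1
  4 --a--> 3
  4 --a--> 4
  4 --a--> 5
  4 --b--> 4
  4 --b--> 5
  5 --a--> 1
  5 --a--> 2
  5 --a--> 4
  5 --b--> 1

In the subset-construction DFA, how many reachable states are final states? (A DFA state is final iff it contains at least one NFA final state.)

Start state of the DFA: {1}.
{1} --a--> {2, 3, 5}  [new]
{1} --b--> {4}  [new]
{2, 3, 5} --a--> {1, 2, 3, 4, 5}  [new]
{2, 3, 5} --b--> {1, 2, 3, 4, 5}  [seen]
{4} --a--> {1, 3, 4, 5}  [new]
{4} --b--> {4, 5}  [new]
{1, 2, 3, 4, 5} --a--> {1, 2, 3, 4, 5}  [seen]
{1, 2, 3, 4, 5} --b--> {1, 2, 3, 4, 5}  [seen]
{1, 3, 4, 5} --a--> {1, 2, 3, 4, 5}  [seen]
{1, 3, 4, 5} --b--> {1, 2, 4, 5}  [new]
{4, 5} --a--> {1, 2, 3, 4, 5}  [seen]
{4, 5} --b--> {1, 4, 5}  [new]
{1, 2, 4, 5} --a--> {1, 2, 3, 4, 5}  [seen]
{1, 2, 4, 5} --b--> {1, 3, 4, 5}  [seen]
{1, 4, 5} --a--> {1, 2, 3, 4, 5}  [seen]
{1, 4, 5} --b--> {1, 4, 5}  [seen]
Reachable DFA states: {1}, {2, 3, 5}, {4}, {1, 2, 3, 4, 5}, {1, 3, 4, 5}, {4, 5}, {1, 2, 4, 5}, {1, 4, 5}.
Accepting DFA states (contain an NFA accepting state): {4}, {1, 2, 3, 4, 5}, {1, 3, 4, 5}, {4, 5}, {1, 2, 4, 5}, {1, 4, 5}.

6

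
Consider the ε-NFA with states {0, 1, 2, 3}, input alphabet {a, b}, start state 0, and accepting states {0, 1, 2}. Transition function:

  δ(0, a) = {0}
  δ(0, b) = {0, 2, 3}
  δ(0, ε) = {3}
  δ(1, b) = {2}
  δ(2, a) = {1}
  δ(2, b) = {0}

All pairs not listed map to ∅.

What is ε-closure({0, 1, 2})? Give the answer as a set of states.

{0, 1, 2, 3}

Begin with {0, 1, 2}.
0 →ε {3}; add 3.
ε-closure = {0, 1, 2, 3}.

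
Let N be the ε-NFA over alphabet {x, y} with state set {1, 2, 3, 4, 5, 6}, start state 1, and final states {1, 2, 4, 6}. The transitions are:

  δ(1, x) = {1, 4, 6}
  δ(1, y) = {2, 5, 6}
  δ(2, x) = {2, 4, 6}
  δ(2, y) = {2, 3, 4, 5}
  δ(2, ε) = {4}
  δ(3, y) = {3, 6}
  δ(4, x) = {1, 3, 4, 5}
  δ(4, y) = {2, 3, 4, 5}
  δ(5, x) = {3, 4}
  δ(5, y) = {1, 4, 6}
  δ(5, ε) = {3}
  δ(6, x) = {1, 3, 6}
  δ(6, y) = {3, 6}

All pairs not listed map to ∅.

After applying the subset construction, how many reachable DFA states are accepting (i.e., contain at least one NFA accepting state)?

5

Start state of the DFA: {1} (ε-closure of the NFA start).
{1} --x--> {1, 4, 6}  [new]
{1} --y--> {2, 3, 4, 5, 6}  [new]
{1, 4, 6} --x--> {1, 3, 4, 5, 6}  [new]
{1, 4, 6} --y--> {2, 3, 4, 5, 6}  [seen]
{2, 3, 4, 5, 6} --x--> {1, 2, 3, 4, 5, 6}  [new]
{2, 3, 4, 5, 6} --y--> {1, 2, 3, 4, 5, 6}  [seen]
{1, 3, 4, 5, 6} --x--> {1, 3, 4, 5, 6}  [seen]
{1, 3, 4, 5, 6} --y--> {1, 2, 3, 4, 5, 6}  [seen]
{1, 2, 3, 4, 5, 6} --x--> {1, 2, 3, 4, 5, 6}  [seen]
{1, 2, 3, 4, 5, 6} --y--> {1, 2, 3, 4, 5, 6}  [seen]
Reachable DFA states: {1}, {1, 4, 6}, {2, 3, 4, 5, 6}, {1, 3, 4, 5, 6}, {1, 2, 3, 4, 5, 6}.
Accepting DFA states (contain an NFA accepting state): {1}, {1, 4, 6}, {2, 3, 4, 5, 6}, {1, 3, 4, 5, 6}, {1, 2, 3, 4, 5, 6}.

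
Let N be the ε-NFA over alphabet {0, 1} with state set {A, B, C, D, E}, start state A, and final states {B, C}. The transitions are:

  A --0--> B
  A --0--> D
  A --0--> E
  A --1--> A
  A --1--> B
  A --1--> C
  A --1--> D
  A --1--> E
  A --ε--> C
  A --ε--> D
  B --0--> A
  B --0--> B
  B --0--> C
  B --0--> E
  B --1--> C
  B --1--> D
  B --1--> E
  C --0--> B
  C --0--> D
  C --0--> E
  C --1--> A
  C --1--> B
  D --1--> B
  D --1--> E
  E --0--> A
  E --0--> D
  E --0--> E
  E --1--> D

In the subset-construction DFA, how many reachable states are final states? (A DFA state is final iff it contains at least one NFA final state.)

Start state of the DFA: {A, C, D} (ε-closure of the NFA start).
{A, C, D} --0--> {B, D, E}  [new]
{A, C, D} --1--> {A, B, C, D, E}  [new]
{B, D, E} --0--> {A, B, C, D, E}  [seen]
{B, D, E} --1--> {B, C, D, E}  [new]
{A, B, C, D, E} --0--> {A, B, C, D, E}  [seen]
{A, B, C, D, E} --1--> {A, B, C, D, E}  [seen]
{B, C, D, E} --0--> {A, B, C, D, E}  [seen]
{B, C, D, E} --1--> {A, B, C, D, E}  [seen]
Reachable DFA states: {A, C, D}, {B, D, E}, {A, B, C, D, E}, {B, C, D, E}.
Accepting DFA states (contain an NFA accepting state): {A, C, D}, {B, D, E}, {A, B, C, D, E}, {B, C, D, E}.

4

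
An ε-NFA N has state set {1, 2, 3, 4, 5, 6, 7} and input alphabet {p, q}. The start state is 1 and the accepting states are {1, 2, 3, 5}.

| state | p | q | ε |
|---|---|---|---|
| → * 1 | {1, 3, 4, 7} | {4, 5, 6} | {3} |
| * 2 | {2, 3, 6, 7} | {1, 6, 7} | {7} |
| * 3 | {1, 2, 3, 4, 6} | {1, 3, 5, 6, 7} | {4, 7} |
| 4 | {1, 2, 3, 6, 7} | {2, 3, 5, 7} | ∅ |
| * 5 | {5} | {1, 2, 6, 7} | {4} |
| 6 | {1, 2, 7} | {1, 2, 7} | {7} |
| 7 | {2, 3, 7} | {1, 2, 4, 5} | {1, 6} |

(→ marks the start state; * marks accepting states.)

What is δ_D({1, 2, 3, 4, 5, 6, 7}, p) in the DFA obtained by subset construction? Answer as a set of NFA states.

δ(1,p) = {1, 3, 4, 7}; δ(2,p) = {2, 3, 6, 7}; δ(3,p) = {1, 2, 3, 4, 6}; δ(4,p) = {1, 2, 3, 6, 7}; δ(5,p) = {5}; δ(6,p) = {1, 2, 7}; δ(7,p) = {2, 3, 7}.
Union: {1, 2, 3, 4, 5, 6, 7}.

{1, 2, 3, 4, 5, 6, 7}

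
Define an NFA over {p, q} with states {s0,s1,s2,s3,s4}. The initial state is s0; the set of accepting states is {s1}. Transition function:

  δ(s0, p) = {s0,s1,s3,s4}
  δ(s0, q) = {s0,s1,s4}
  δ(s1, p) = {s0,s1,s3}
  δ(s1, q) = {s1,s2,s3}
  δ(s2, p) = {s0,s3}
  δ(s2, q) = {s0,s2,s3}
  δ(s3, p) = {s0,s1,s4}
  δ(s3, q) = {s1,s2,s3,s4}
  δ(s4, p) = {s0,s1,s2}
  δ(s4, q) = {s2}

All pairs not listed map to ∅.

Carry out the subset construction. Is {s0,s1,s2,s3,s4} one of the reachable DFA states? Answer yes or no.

Start state of the DFA: {s0}.
{s0} --p--> {s0,s1,s3,s4}  [new]
{s0} --q--> {s0,s1,s4}  [new]
{s0,s1,s3,s4} --p--> {s0,s1,s2,s3,s4}  [new]
{s0,s1,s3,s4} --q--> {s0,s1,s2,s3,s4}  [seen]
{s0,s1,s4} --p--> {s0,s1,s2,s3,s4}  [seen]
{s0,s1,s4} --q--> {s0,s1,s2,s3,s4}  [seen]
{s0,s1,s2,s3,s4} --p--> {s0,s1,s2,s3,s4}  [seen]
{s0,s1,s2,s3,s4} --q--> {s0,s1,s2,s3,s4}  [seen]
Reachable DFA states: {s0}, {s0,s1,s3,s4}, {s0,s1,s4}, {s0,s1,s2,s3,s4}.
{s0,s1,s2,s3,s4} is among them.

yes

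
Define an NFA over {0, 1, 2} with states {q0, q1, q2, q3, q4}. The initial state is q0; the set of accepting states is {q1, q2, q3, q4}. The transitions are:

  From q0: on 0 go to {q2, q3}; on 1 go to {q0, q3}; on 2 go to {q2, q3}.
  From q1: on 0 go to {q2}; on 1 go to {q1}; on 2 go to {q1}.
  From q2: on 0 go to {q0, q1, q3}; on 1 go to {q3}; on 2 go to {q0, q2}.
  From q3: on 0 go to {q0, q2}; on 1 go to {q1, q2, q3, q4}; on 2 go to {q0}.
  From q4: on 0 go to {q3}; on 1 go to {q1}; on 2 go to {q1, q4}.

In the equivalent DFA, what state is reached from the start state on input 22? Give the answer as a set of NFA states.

{q0, q2}

Start: {q0}.
δ(q0,2) = {q2, q3}.
Union: {q2, q3}.
After 2: {q2, q3}.
δ(q2,2) = {q0, q2}; δ(q3,2) = {q0}.
Union: {q0, q2}.
After 2: {q0, q2}.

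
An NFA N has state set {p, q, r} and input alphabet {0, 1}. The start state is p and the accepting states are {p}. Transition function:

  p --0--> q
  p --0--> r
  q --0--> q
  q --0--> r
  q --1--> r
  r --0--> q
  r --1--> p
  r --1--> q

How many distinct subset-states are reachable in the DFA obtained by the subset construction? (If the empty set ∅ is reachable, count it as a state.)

Start state of the DFA: {p}.
{p} --0--> {q, r}  [new]
{p} --1--> ∅  [new]
{q, r} --0--> {q, r}  [seen]
{q, r} --1--> {p, q, r}  [new]
∅ --0--> ∅  [seen]
∅ --1--> ∅  [seen]
{p, q, r} --0--> {q, r}  [seen]
{p, q, r} --1--> {p, q, r}  [seen]
Reachable DFA states: {p}, {q, r}, ∅, {p, q, r}.

4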